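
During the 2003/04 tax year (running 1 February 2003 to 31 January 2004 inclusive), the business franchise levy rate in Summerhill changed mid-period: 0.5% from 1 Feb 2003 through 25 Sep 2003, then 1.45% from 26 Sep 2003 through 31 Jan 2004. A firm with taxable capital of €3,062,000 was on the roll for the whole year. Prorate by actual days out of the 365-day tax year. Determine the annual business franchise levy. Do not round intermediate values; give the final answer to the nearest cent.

€25,511.07

1 Feb – 25 Sep 2003: 237 days at 0.5% → €3,062,000 × 0.5% × 237/365 = €9,941.0137
26 Sep 2003 – 31 Jan 2004: 128 days at 1.45% → €3,062,000 × 1.45% × 128/365 = €15,570.0603
Total = €25,511.0740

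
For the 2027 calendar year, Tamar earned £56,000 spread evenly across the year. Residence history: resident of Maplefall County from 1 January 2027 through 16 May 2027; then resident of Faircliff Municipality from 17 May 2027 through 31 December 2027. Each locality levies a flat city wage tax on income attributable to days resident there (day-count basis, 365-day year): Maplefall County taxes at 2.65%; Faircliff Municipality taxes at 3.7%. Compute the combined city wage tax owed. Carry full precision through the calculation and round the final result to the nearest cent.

Maplefall County, 1 January – 16 May 2027: 136 days → £56,000 × 2.65% × 136/365 = £552.9425
Faircliff Municipality, 17 May – 31 December 2027: 229 days → £56,000 × 3.7% × 229/365 = £1,299.9671
Total = £1,852.9096

£1,852.91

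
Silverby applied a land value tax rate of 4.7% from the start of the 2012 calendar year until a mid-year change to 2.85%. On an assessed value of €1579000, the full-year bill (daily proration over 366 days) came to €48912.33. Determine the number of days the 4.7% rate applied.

49 days

Let d = days at the first rate; then 366 − d days at the second rate.
€1579000 × [4.7%·d + 2.85%·(366−d)] / 366 = €48912.33
Solving gives d = 49, so the new rate took effect on February 19, 2012.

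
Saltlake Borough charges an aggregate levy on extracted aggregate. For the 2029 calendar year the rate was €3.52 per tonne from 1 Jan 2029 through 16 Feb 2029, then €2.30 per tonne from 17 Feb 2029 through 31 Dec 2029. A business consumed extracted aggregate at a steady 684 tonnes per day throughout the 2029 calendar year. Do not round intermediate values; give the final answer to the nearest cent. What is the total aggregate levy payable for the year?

€613,438.56

1 Jan – 16 Feb 2029: 47 days × 684 tonnes/day = 32,148 tonnes at €3.52/tonne → €113,160.96
17 Feb – 31 Dec 2029: 318 days × 684 tonnes/day = 217,512 tonnes at €2.30/tonne → €500,277.60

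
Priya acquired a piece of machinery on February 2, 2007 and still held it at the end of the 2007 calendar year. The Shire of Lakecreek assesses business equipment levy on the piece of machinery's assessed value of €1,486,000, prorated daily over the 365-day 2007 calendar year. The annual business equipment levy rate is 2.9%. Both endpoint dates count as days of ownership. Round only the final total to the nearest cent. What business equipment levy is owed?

€39,315.90

Days held (February 2 – December 31, 2007): 333 out of 365
Tax = €1,486,000 × 2.9% × 333/365 = €39,315.8959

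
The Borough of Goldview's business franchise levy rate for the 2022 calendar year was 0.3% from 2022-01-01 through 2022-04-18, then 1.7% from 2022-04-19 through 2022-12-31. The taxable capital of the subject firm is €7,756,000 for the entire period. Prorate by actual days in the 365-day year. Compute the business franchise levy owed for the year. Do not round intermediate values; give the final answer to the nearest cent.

2022-01-01 to 2022-04-18: 108 days at 0.3% → €7,756,000 × 0.3% × 108/365 = €6,884.7781
2022-04-19 to 2022-12-31: 257 days at 1.7% → €7,756,000 × 1.7% × 257/365 = €92,838.2575
Total = €99,723.0356

€99,723.04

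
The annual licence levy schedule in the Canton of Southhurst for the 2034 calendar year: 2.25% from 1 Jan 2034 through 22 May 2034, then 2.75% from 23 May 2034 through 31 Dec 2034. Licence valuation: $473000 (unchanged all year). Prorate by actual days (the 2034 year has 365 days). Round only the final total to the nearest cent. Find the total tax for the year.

$12087.42

1 Jan – 22 May 2034: 142 days at 2.25% → $473000 × 2.25% × 142/365 = $4140.3699
23 May – 31 Dec 2034: 223 days at 2.75% → $473000 × 2.75% × 223/365 = $7947.0479
Total = $12087.4178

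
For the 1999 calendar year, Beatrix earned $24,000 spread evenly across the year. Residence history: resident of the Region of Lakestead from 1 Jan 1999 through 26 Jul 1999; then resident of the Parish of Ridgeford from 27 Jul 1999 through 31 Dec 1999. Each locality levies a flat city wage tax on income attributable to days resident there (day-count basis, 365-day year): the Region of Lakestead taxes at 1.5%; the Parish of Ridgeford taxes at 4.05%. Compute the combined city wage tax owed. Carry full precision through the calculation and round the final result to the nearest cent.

The Region of Lakestead, 1 Jan – 26 Jul 1999: 207 days → $24,000 × 1.5% × 207/365 = $204.1644
The Parish of Ridgeford, 27 Jul – 31 Dec 1999: 158 days → $24,000 × 4.05% × 158/365 = $420.7562
Total = $624.9205

$624.92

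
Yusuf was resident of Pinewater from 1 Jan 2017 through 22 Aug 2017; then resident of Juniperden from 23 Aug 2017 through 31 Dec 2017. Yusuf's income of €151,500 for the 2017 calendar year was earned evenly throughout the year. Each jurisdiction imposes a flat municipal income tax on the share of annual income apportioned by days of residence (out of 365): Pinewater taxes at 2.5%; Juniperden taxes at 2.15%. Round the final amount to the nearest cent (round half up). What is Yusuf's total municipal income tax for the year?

€3,597.19

Pinewater, 1 Jan – 22 Aug 2017: 234 days → €151,500 × 2.5% × 234/365 = €2,428.1507
Juniperden, 23 Aug – 31 Dec 2017: 131 days → €151,500 × 2.15% × 131/365 = €1,169.0404
Total = €3,597.1911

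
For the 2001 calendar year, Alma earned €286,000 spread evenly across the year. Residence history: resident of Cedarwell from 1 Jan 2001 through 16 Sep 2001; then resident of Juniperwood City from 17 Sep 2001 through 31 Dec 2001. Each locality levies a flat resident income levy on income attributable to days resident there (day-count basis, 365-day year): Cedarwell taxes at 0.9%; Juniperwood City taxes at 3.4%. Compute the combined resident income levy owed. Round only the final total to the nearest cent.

€4,650.44

Cedarwell, 1 Jan – 16 Sep 2001: 259 days → €286,000 × 0.9% × 259/365 = €1,826.4822
Juniperwood City, 17 Sep – 31 Dec 2001: 106 days → €286,000 × 3.4% × 106/365 = €2,823.9562
Total = €4,650.4384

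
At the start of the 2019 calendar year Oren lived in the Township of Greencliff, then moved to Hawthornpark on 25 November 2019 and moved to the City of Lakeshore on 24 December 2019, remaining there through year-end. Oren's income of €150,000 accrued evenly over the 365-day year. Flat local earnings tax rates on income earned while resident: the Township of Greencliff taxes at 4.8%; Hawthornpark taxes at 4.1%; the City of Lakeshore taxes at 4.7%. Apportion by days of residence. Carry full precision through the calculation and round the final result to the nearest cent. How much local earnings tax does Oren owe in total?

The Township of Greencliff, 1 January – 24 November 2019: 328 days → €150,000 × 4.8% × 328/365 = €6,470.1370
Hawthornpark, 25 November – 23 December 2019: 29 days → €150,000 × 4.1% × 29/365 = €488.6301
The City of Lakeshore, 24 December – 31 December 2019: 8 days → €150,000 × 4.7% × 8/365 = €154.5205
Total = €7,113.2877

€7,113.29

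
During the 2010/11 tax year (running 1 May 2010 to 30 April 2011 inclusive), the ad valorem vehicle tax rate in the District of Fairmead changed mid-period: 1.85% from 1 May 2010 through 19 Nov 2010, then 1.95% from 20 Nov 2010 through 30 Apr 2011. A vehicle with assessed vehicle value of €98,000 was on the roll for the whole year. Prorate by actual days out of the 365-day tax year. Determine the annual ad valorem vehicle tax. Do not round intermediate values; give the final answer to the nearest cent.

€1,856.50

1 May – 19 Nov 2010: 203 days at 1.85% → €98,000 × 1.85% × 203/365 = €1,008.3260
20 Nov 2010 – 30 Apr 2011: 162 days at 1.95% → €98,000 × 1.95% × 162/365 = €848.1699
Total = €1,856.4959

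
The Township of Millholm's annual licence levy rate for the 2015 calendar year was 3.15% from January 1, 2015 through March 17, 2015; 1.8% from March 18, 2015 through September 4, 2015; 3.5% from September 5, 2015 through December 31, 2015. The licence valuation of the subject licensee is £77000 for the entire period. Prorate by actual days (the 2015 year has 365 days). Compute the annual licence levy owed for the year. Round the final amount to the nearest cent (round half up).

£2025.63

January 1 – March 17, 2015: 76 days at 3.15% → £77000 × 3.15% × 76/365 = £505.0356
March 18 – September 4, 2015: 171 days at 1.8% → £77000 × 1.8% × 171/365 = £649.3315
September 5 – December 31, 2015: 118 days at 3.5% → £77000 × 3.5% × 118/365 = £871.2603
Total = £2025.6274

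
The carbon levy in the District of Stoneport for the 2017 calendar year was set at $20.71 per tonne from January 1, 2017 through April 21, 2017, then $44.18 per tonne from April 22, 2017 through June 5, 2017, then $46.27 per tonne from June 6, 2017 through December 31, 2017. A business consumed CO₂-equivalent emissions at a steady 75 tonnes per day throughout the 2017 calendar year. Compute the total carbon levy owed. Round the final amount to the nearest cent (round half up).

$1046800.50

January 1 – April 21, 2017: 111 days × 75 tonnes/day = 8,325 tonnes at $20.71/tonne → $172410.75
April 22 – June 5, 2017: 45 days × 75 tonnes/day = 3,375 tonnes at $44.18/tonne → $149107.50
June 6 – December 31, 2017: 209 days × 75 tonnes/day = 15,675 tonnes at $46.27/tonne → $725282.25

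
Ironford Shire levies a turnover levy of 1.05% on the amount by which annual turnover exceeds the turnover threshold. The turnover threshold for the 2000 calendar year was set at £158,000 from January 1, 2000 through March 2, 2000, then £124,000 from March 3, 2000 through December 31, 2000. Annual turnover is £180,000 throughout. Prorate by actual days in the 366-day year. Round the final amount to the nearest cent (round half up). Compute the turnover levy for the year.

£527.52

January 1 – March 2, 2000: 62 days, exemption £158,000 → (£180,000 − £158,000) × 1.05% × 62/366 = £39.1311
March 3 – December 31, 2000: 304 days, exemption £124,000 → (£180,000 − £124,000) × 1.05% × 304/366 = £488.3934
Total = £527.5246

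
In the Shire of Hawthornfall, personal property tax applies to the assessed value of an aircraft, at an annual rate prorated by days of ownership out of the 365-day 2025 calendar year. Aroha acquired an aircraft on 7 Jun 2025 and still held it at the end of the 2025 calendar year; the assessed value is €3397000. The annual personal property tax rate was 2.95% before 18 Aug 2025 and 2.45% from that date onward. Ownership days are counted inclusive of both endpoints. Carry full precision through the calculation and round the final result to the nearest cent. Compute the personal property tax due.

€50778.17

7 Jun – 17 Aug 2025: 72 days at 2.95% → €3397000 × 2.95% × 72/365 = €19767.7479
18 Aug – 31 Dec 2025: 136 days at 2.45% → €3397000 × 2.45% × 136/365 = €31010.4219
Total = €50778.1699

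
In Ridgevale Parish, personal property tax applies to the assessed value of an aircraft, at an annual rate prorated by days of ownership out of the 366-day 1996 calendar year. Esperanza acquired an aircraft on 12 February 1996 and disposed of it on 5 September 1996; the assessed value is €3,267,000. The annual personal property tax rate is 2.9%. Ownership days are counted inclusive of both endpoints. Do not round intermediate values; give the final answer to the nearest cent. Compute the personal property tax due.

Days held (12 February – 5 September 1996): 207 out of 366
Tax = €3,267,000 × 2.9% × 207/366 = €53,584.1557

€53,584.16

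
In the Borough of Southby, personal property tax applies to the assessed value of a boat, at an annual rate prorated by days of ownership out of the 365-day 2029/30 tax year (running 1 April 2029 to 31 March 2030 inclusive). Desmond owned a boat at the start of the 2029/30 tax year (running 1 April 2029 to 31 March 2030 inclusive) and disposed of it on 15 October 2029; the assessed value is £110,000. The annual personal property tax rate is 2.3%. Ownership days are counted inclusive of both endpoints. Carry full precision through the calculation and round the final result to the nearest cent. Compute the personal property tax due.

Days held (1 April – 15 October 2029): 198 out of 365
Tax = £110,000 × 2.3% × 198/365 = £1,372.4384

£1,372.44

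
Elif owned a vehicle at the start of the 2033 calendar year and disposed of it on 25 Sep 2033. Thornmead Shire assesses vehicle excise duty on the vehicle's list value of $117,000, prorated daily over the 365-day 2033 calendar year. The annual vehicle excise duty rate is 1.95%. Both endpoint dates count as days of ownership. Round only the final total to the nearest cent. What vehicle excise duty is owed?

Days held (1 Jan – 25 Sep 2033): 268 out of 365
Tax = $117,000 × 1.95% × 268/365 = $1,675.1836

$1,675.18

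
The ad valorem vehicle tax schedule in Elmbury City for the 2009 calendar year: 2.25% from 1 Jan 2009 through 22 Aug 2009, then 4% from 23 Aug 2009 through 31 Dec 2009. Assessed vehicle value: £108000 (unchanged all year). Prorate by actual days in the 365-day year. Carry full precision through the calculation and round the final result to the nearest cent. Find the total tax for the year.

£3108.33

1 Jan – 22 Aug 2009: 234 days at 2.25% → £108000 × 2.25% × 234/365 = £1557.8630
23 Aug – 31 Dec 2009: 131 days at 4% → £108000 × 4% × 131/365 = £1550.4658
Total = £3108.3288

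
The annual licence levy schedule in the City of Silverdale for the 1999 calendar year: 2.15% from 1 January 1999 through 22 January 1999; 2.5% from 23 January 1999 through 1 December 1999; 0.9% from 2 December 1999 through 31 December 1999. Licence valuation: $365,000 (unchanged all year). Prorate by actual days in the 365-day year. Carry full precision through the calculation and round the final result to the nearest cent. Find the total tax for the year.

1 January – 22 January 1999: 22 days at 2.15% → $365,000 × 2.15% × 22/365 = $473.0000
23 January – 1 December 1999: 313 days at 2.5% → $365,000 × 2.5% × 313/365 = $7,825.0000
2 December – 31 December 1999: 30 days at 0.9% → $365,000 × 0.9% × 30/365 = $270.0000
Total = $8,568.0000

$8,568.00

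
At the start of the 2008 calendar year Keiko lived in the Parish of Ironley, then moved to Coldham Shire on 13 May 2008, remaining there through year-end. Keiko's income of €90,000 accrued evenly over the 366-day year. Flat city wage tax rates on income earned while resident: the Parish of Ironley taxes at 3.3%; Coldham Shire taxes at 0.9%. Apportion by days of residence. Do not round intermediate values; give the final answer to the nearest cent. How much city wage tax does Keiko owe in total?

€1,594.92

The Parish of Ironley, 1 January – 12 May 2008: 133 days → €90,000 × 3.3% × 133/366 = €1,079.2623
Coldham Shire, 13 May – 31 December 2008: 233 days → €90,000 × 0.9% × 233/366 = €515.6557
Total = €1,594.9180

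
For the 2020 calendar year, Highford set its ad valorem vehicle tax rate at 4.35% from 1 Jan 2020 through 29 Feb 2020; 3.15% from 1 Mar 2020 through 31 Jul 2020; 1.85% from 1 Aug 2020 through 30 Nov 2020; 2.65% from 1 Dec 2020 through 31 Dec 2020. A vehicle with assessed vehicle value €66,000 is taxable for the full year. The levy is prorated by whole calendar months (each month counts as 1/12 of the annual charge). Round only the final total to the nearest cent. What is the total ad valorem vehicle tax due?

1 Jan – 29 Feb 2020: 2 months at 4.35% → €66,000 × 4.35% × 2/12 = €478.5000
1 Mar – 31 Jul 2020: 5 months at 3.15% → €66,000 × 3.15% × 5/12 = €866.2500
1 Aug – 30 Nov 2020: 4 months at 1.85% → €66,000 × 1.85% × 4/12 = €407.0000
1 Dec – 31 Dec 2020: 1 month at 2.65% → €66,000 × 2.65% × 1/12 = €145.7500
Total = €1,897.5000

€1,897.50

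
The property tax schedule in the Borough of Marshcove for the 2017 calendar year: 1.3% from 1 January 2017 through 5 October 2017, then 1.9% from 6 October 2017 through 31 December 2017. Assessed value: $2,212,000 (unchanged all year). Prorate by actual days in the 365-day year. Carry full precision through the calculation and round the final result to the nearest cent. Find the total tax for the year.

$31,919.46

1 January – 5 October 2017: 278 days at 1.3% → $2,212,000 × 1.3% × 278/365 = $21,901.8301
6 October – 31 December 2017: 87 days at 1.9% → $2,212,000 × 1.9% × 87/365 = $10,017.6329
Total = $31,919.4630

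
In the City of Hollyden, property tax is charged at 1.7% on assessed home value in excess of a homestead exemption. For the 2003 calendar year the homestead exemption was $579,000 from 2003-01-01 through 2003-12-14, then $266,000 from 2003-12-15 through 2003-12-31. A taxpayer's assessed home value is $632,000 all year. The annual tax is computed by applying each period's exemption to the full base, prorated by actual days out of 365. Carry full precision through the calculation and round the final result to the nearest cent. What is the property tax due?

$1,148.83

2003-01-01 to 2003-12-14: 348 days, exemption $579,000 → ($632,000 − $579,000) × 1.7% × 348/365 = $859.0356
2003-12-15 to 2003-12-31: 17 days, exemption $266,000 → ($632,000 − $266,000) × 1.7% × 17/365 = $289.7918
Total = $1,148.8274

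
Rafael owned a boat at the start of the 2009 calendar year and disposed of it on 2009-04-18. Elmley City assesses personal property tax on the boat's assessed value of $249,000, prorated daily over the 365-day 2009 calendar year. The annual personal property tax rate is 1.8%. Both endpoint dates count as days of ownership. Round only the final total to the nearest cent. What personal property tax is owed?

$1,326.18

Days held (2009-01-01 to 2009-04-18): 108 out of 365
Tax = $249,000 × 1.8% × 108/365 = $1,326.1808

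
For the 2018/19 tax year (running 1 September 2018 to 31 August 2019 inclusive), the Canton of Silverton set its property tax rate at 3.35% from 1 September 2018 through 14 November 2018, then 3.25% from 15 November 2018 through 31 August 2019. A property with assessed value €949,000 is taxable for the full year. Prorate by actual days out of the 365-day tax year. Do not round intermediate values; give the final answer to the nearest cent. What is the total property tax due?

€31,037.50

1 September – 14 November 2018: 75 days at 3.35% → €949,000 × 3.35% × 75/365 = €6,532.5000
15 November 2018 – 31 August 2019: 290 days at 3.25% → €949,000 × 3.25% × 290/365 = €24,505.0000
Total = €31,037.5000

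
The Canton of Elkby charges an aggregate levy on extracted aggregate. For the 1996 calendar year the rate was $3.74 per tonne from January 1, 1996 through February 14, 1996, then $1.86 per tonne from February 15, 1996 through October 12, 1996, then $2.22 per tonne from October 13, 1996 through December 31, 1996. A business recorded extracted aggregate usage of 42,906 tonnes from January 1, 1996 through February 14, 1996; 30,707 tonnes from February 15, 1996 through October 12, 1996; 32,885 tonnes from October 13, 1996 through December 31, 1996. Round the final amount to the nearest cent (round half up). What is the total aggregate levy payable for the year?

January 1 – February 14, 1996: 42,906 tonnes at $3.74/tonne → $160,468.44
February 15 – October 12, 1996: 30,707 tonnes at $1.86/tonne → $57,115.02
October 13 – December 31, 1996: 32,885 tonnes at $2.22/tonne → $73,004.70

$290,588.16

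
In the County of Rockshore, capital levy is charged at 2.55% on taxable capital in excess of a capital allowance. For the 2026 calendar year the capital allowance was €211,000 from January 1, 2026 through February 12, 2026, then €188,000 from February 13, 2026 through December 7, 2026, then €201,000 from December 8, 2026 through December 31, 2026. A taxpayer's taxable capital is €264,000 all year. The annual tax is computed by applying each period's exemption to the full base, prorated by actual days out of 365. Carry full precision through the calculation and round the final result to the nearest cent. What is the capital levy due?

January 1 – February 12, 2026: 43 days, exemption €211,000 → (€264,000 − €211,000) × 2.55% × 43/365 = €159.2178
February 13 – December 7, 2026: 298 days, exemption €188,000 → (€264,000 − €188,000) × 2.55% × 298/365 = €1,582.2575
December 8 – December 31, 2026: 24 days, exemption €201,000 → (€264,000 − €201,000) × 2.55% × 24/365 = €105.6329
Total = €1,847.1082

€1,847.11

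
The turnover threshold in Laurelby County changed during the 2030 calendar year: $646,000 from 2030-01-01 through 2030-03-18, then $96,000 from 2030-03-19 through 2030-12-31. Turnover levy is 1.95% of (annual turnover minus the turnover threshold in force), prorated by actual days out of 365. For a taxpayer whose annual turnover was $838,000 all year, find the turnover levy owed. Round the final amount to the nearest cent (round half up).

$12,206.47

2030-01-01 to 2030-03-18: 77 days, exemption $646,000 → ($838,000 − $646,000) × 1.95% × 77/365 = $789.8301
2030-03-19 to 2030-12-31: 288 days, exemption $96,000 → ($838,000 − $96,000) × 1.95% × 288/365 = $11,416.6356
Total = $12,206.4658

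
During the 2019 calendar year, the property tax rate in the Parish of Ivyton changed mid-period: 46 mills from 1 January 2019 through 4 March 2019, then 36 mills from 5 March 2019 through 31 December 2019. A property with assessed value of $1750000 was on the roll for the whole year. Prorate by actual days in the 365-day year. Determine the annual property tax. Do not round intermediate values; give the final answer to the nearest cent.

$66020.55

1 January – 4 March 2019: 63 days at 46 mills → $1750000 × 4.6% × 63/365 = $13894.5205
5 March – 31 December 2019: 302 days at 36 mills → $1750000 × 3.6% × 302/365 = $52126.0274
Total = $66020.5479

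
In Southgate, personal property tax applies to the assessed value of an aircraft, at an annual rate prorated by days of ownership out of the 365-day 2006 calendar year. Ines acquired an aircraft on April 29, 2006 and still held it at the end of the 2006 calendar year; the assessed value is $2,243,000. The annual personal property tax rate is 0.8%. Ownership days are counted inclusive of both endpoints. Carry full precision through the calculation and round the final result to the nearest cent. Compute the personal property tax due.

$12,142.93

Days held (April 29 – December 31, 2006): 247 out of 365
Tax = $2,243,000 × 0.8% × 247/365 = $12,142.9260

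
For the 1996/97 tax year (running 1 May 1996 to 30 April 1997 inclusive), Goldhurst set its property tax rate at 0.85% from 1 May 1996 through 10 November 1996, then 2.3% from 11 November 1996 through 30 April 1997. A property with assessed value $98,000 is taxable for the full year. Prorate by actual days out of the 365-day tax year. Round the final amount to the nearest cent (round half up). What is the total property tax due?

$1,498.73

1 May – 10 November 1996: 194 days at 0.85% → $98,000 × 0.85% × 194/365 = $442.7452
11 November 1996 – 30 April 1997: 171 days at 2.3% → $98,000 × 2.3% × 171/365 = $1,055.9836
Total = $1,498.7288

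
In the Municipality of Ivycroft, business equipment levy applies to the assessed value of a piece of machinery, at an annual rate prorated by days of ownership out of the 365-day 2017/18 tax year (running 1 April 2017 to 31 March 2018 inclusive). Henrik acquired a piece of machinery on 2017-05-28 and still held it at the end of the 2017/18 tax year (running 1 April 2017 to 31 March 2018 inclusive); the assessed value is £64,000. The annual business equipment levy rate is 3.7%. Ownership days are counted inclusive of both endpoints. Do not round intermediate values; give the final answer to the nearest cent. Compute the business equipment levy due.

Days held (2017-05-28 to 2018-03-31): 308 out of 365
Tax = £64,000 × 3.7% × 308/365 = £1,998.2027

£1,998.20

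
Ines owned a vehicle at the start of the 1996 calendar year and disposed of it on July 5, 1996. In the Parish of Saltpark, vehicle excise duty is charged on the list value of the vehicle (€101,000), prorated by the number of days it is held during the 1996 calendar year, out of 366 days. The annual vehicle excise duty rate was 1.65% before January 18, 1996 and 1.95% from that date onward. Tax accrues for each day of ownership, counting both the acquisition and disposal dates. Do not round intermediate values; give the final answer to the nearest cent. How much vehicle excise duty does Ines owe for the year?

January 1 – January 17, 1996: 17 days at 1.65% → €101,000 × 1.65% × 17/366 = €77.4057
January 18 – July 5, 1996: 170 days at 1.95% → €101,000 × 1.95% × 170/366 = €914.7951
Total = €992.2008

€992.20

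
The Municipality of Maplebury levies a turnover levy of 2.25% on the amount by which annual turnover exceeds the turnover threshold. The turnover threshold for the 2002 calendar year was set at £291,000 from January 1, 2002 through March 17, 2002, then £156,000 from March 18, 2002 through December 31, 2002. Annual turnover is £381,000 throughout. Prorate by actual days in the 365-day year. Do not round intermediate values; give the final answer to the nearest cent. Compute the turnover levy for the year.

£4,430.03

January 1 – March 17, 2002: 76 days, exemption £291,000 → (£381,000 − £291,000) × 2.25% × 76/365 = £421.6438
March 18 – December 31, 2002: 289 days, exemption £156,000 → (£381,000 − £156,000) × 2.25% × 289/365 = £4,008.3904
Total = £4,430.0342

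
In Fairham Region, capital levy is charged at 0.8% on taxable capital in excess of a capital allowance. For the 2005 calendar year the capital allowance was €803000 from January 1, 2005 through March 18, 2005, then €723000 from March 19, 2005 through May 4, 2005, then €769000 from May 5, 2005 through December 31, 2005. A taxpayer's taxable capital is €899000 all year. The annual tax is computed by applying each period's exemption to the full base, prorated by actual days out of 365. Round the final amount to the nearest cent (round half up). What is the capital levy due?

€1030.01

January 1 – March 18, 2005: 77 days, exemption €803000 → (€899000 − €803000) × 0.8% × 77/365 = €162.0164
March 19 – May 4, 2005: 47 days, exemption €723000 → (€899000 − €723000) × 0.8% × 47/365 = €181.3041
May 5 – December 31, 2005: 241 days, exemption €769000 → (€899000 − €769000) × 0.8% × 241/365 = €686.6849
Total = €1030.0055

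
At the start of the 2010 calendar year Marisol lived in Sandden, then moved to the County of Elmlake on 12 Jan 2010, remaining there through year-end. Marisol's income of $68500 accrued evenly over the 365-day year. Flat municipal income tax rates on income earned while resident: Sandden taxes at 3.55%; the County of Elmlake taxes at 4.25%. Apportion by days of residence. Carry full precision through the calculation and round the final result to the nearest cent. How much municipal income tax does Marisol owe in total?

$2896.80

Sandden, 1 Jan – 11 Jan 2010: 11 days → $68500 × 3.55% × 11/365 = $73.2856
The County of Elmlake, 12 Jan – 31 Dec 2010: 354 days → $68500 × 4.25% × 354/365 = $2823.5137
Total = $2896.7993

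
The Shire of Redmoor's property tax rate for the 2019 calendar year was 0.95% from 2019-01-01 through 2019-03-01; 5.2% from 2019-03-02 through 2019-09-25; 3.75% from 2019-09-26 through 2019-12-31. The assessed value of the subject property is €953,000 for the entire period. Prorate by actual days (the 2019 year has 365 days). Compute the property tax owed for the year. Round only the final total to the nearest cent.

€39,225.74

2019-01-01 to 2019-03-01: 60 days at 0.95% → €953,000 × 0.95% × 60/365 = €1,488.2466
2019-03-02 to 2019-09-25: 208 days at 5.2% → €953,000 × 5.2% × 208/365 = €28,240.1315
2019-09-26 to 2019-12-31: 97 days at 3.75% → €953,000 × 3.75% × 97/365 = €9,497.3630
Total = €39,225.7411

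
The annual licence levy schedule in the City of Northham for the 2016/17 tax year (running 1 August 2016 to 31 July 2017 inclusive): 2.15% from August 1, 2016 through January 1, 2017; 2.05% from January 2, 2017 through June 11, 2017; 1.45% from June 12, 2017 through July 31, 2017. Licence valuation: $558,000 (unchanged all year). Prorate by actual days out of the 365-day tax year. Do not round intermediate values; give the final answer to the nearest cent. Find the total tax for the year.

August 1, 2016 – January 1, 2017: 154 days at 2.15% → $558,000 × 2.15% × 154/365 = $5,061.7479
January 2 – June 11, 2017: 161 days at 2.05% → $558,000 × 2.05% × 161/365 = $5,045.6959
June 12 – July 31, 2017: 50 days at 1.45% → $558,000 × 1.45% × 50/365 = $1,108.3562
Total = $11,215.8000

$11,215.80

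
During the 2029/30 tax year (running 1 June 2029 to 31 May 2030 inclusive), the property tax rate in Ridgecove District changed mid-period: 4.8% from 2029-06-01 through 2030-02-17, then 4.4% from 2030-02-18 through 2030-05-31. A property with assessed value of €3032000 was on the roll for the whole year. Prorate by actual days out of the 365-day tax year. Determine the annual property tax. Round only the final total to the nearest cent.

2029-06-01 to 2030-02-17: 262 days at 4.8% → €3032000 × 4.8% × 262/365 = €104466.9370
2030-02-18 to 2030-05-31: 103 days at 4.4% → €3032000 × 4.4% × 103/365 = €37646.6411
Total = €142113.5781

€142113.58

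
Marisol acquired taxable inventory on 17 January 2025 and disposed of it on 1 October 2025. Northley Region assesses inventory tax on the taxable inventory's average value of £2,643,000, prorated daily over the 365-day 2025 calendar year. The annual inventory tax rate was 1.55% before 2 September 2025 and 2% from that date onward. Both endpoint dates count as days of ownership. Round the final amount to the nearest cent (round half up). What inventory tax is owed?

£29,934.69

17 January – 1 September 2025: 228 days at 1.55% → £2,643,000 × 1.55% × 228/365 = £25,590.0329
2 September – 1 October 2025: 30 days at 2% → £2,643,000 × 2% × 30/365 = £4,344.6575
Total = £29,934.6904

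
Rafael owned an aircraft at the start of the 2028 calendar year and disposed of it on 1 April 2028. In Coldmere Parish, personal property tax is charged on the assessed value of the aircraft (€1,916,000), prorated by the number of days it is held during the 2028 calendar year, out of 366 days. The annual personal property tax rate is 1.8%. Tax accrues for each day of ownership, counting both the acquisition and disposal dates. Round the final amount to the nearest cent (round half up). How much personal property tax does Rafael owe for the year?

Days held (1 January – 1 April 2028): 92 out of 366
Tax = €1,916,000 × 1.8% × 92/366 = €8,669.1148

€8,669.11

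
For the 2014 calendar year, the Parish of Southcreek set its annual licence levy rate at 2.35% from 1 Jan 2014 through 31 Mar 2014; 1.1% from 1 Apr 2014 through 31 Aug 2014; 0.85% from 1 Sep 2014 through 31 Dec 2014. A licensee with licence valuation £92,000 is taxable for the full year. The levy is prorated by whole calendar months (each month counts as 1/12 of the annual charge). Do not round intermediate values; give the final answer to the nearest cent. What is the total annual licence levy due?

1 Jan – 31 Mar 2014: 3 months at 2.35% → £92,000 × 2.35% × 3/12 = £540.5000
1 Apr – 31 Aug 2014: 5 months at 1.1% → £92,000 × 1.1% × 5/12 = £421.6667
1 Sep – 31 Dec 2014: 4 months at 0.85% → £92,000 × 0.85% × 4/12 = £260.6667
Total = £1,222.8333

£1,222.83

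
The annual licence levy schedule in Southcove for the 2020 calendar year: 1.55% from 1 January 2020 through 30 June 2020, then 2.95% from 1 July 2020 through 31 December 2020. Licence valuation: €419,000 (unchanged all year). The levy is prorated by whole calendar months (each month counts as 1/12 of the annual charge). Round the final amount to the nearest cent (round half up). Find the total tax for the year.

€9,427.50

1 January – 30 June 2020: 6 months at 1.55% → €419,000 × 1.55% × 6/12 = €3,247.2500
1 July – 31 December 2020: 6 months at 2.95% → €419,000 × 2.95% × 6/12 = €6,180.2500
Total = €9,427.5000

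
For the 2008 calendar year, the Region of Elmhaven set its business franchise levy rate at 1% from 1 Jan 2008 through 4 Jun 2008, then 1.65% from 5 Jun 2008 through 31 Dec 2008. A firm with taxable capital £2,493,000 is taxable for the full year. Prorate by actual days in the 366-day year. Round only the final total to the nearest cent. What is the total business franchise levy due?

1 Jan – 4 Jun 2008: 156 days at 1% → £2,493,000 × 1% × 156/366 = £10,625.9016
5 Jun – 31 Dec 2008: 210 days at 1.65% → £2,493,000 × 1.65% × 210/366 = £23,601.7623
Total = £34,227.6639

£34,227.66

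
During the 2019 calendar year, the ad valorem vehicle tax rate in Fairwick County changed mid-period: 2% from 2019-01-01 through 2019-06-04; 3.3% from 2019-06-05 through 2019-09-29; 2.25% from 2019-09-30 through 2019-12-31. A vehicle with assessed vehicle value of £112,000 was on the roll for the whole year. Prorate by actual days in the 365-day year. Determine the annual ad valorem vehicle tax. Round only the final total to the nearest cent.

£2,778.06

2019-01-01 to 2019-06-04: 155 days at 2% → £112,000 × 2% × 155/365 = £951.2329
2019-06-05 to 2019-09-29: 117 days at 3.3% → £112,000 × 3.3% × 117/365 = £1,184.7452
2019-09-30 to 2019-12-31: 93 days at 2.25% → £112,000 × 2.25% × 93/365 = £642.0822
Total = £2,778.0603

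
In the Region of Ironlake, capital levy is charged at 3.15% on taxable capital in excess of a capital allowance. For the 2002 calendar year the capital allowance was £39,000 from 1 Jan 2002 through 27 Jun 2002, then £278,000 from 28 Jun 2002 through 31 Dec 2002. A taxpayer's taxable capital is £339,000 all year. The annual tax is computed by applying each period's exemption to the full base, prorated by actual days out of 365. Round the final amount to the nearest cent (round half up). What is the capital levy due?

1 Jan – 27 Jun 2002: 178 days, exemption £39,000 → (£339,000 − £39,000) × 3.15% × 178/365 = £4,608.4932
28 Jun – 31 Dec 2002: 187 days, exemption £278,000 → (£339,000 − £278,000) × 3.15% × 187/365 = £984.4397
Total = £5,592.9329

£5,592.93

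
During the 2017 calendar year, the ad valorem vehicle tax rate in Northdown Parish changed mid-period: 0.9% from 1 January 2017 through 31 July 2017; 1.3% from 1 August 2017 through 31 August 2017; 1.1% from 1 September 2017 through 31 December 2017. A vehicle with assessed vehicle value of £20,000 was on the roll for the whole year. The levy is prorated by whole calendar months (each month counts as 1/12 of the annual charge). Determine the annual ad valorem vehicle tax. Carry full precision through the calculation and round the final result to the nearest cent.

1 January – 31 July 2017: 7 months at 0.9% → £20,000 × 0.9% × 7/12 = £105.0000
1 August – 31 August 2017: 1 month at 1.3% → £20,000 × 1.3% × 1/12 = £21.6667
1 September – 31 December 2017: 4 months at 1.1% → £20,000 × 1.1% × 4/12 = £73.3333
Total = £200.0000

£200.00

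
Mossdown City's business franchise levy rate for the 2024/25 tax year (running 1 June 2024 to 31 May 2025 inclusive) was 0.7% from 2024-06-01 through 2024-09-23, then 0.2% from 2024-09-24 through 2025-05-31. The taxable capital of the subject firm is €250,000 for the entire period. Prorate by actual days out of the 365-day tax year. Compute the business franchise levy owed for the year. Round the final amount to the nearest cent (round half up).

2024-06-01 to 2024-09-23: 115 days at 0.7% → €250,000 × 0.7% × 115/365 = €551.3699
2024-09-24 to 2025-05-31: 250 days at 0.2% → €250,000 × 0.2% × 250/365 = €342.4658
Total = €893.8356

€893.84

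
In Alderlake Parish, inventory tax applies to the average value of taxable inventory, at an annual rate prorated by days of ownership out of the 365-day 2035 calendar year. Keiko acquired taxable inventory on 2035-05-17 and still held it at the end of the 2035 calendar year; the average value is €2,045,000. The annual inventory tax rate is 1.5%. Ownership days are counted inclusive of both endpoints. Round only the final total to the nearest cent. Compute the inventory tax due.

€19,245.41

Days held (2035-05-17 to 2035-12-31): 229 out of 365
Tax = €2,045,000 × 1.5% × 229/365 = €19,245.4110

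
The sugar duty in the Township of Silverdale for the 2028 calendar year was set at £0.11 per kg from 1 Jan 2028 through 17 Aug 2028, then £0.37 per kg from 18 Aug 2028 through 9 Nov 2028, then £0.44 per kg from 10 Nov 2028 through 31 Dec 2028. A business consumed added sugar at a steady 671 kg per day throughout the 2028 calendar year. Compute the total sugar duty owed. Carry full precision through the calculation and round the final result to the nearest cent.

£53183.46

1 Jan – 17 Aug 2028: 230 days × 671 kg/day = 154,330 kg at £0.11/kg → £16976.30
18 Aug – 9 Nov 2028: 84 days × 671 kg/day = 56,364 kg at £0.37/kg → £20854.68
10 Nov – 31 Dec 2028: 52 days × 671 kg/day = 34,892 kg at £0.44/kg → £15352.48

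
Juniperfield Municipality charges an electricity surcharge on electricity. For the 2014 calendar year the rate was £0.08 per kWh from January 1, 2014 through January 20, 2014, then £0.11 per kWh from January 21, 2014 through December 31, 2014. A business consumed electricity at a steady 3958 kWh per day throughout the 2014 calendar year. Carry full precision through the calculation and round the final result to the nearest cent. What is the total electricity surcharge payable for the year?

January 1 – January 20, 2014: 20 days × 3958 kWh/day = 79,160 kWh at £0.08/kWh → £6,332.80
January 21 – December 31, 2014: 345 days × 3958 kWh/day = 1,365,510 kWh at £0.11/kWh → £150,206.10

£156,538.90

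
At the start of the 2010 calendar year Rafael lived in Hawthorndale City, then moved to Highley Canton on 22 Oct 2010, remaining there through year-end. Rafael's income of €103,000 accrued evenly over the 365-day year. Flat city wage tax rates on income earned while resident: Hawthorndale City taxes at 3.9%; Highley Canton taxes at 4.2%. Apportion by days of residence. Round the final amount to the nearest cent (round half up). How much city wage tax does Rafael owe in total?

Hawthorndale City, 1 Jan – 21 Oct 2010: 294 days → €103,000 × 3.9% × 294/365 = €3,235.6110
Highley Canton, 22 Oct – 31 Dec 2010: 71 days → €103,000 × 4.2% × 71/365 = €841.4959
Total = €4,077.1068

€4,077.11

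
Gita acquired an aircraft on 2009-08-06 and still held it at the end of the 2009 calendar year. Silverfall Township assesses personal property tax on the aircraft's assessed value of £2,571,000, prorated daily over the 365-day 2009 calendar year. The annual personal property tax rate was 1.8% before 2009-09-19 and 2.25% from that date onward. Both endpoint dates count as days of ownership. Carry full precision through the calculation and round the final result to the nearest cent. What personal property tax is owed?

2009-08-06 to 2009-09-18: 44 days at 1.8% → £2,571,000 × 1.8% × 44/365 = £5,578.7178
2009-09-19 to 2009-12-31: 104 days at 2.25% → £2,571,000 × 2.25% × 104/365 = £16,482.5753
Total = £22,061.2932

£22,061.29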